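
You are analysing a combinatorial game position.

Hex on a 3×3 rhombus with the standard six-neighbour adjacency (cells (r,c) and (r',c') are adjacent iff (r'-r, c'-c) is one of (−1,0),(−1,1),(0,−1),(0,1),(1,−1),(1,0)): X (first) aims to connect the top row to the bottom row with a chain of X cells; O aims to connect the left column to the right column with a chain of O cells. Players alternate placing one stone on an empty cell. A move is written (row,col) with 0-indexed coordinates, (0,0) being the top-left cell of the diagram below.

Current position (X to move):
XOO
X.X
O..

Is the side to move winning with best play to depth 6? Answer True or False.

ply 1, X at XOO/X.X/O.. | (1,1)=+1→XOO/XXX/O..*; (2,1)=-1→XOO/X.X/OX.; (2,2)=-1→XOO/X.X/O.X
ply 2, O at XOO/XXX/O.. | (2,1)=-1→XOO/XXX/OO.*; (2,2)=-1→XOO/XXX/O.O
ply 3, X at XOO/XXX/OO. | (2,2)=+1→XOO/XXX/OOX*
ply 4: XOO/XXX/OOX is terminal -1 (O); from XOO/X.X/O.. depth 6

X winning at [XOO/X.X/O..]: True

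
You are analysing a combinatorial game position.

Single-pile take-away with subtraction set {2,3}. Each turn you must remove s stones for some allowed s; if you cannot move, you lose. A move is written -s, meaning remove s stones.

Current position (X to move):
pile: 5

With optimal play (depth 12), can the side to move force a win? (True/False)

[5] X move#1: -2:-1/3*, -3:-1/2
[3] O move#2: -2:+1/1*, -3:+1/0
[1] end (terminal -1, X#3); searched 5 to 12

X winning at [5]: False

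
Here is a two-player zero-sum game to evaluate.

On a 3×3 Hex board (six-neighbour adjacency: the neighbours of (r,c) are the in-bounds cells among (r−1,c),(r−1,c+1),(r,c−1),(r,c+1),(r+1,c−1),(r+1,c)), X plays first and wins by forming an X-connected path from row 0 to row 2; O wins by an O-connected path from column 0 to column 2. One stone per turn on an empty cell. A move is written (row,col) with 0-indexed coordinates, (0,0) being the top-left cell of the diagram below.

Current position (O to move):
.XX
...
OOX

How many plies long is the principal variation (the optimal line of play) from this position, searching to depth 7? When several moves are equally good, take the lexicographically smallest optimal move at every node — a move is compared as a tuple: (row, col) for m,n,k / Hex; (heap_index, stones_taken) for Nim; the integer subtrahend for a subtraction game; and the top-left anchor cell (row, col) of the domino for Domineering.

ply 1, O at .XX/.../OOX | (0,0)=-1→OXX/.../OOX; (1,0)=-1→.XX/O../OOX; (1,1)=-1→.XX/.O./OOX; (1,2)=+1→.XX/..O/OOX*
ply 2: .XX/..O/OOX is terminal -1 (X); from .XX/.../OOX depth 7

PV length from [.XX/.../OOX]: 1 ply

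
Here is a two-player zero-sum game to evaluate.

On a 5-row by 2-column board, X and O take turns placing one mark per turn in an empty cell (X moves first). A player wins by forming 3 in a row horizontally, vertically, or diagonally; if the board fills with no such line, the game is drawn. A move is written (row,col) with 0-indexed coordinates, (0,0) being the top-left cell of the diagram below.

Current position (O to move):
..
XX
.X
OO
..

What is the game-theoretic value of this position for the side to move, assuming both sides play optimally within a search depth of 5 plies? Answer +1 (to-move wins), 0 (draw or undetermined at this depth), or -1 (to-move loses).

value(../XX/.X/OO/.., O) = 0

p1 O@[../XX/.X/OO/..]: (0,0)[O./XX/.X/OO/..]-1 (0,1)[.O/XX/.X/OO/..]+0* (2,0)[../XX/OX/OO/..]-1 (4,0)[../XX/.X/OO/O.]-1 (4,1)[../XX/.X/OO/.O]-1
p2 X@[.O/XX/.X/OO/..]: (0,0)[XO/XX/.X/OO/..]+0* (2,0)[.O/XX/XX/OO/..]+0 (4,0)[.O/XX/.X/OO/X.]+0 (4,1)[.O/XX/.X/OO/.X]+0
p3 O@[XO/XX/.X/OO/..]: (2,0)[XO/XX/OX/OO/..]+0* (4,0)[XO/XX/.X/OO/O.]-1 (4,1)[XO/XX/.X/OO/.O]-1
p4 X@[XO/XX/OX/OO/..]: (4,0)[XO/XX/OX/OO/X.]+0* (4,1)[XO/XX/OX/OO/.X]-1
p5 O@[XO/XX/OX/OO/X.]: (4,1)[XO/XX/OX/OO/XO]+0*
p6 X@[XO/XX/OX/OO/XO] terminal +0; root [../XX/.X/OO/..] d5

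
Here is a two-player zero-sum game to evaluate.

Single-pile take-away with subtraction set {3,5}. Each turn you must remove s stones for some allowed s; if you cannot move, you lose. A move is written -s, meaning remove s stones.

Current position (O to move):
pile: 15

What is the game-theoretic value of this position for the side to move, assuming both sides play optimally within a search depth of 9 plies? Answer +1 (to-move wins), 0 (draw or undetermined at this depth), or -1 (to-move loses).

value(15, O) = +1

ply 1, O at 15 | -3=-1→12; -5=+1→10*
ply 2, X at 10 | -3=-1→7*; -5=-1→5
ply 3, O at 7 | -3=-1→4; -5=+1→2*
ply 4: 2 is terminal -1 (X); from 15 depth 9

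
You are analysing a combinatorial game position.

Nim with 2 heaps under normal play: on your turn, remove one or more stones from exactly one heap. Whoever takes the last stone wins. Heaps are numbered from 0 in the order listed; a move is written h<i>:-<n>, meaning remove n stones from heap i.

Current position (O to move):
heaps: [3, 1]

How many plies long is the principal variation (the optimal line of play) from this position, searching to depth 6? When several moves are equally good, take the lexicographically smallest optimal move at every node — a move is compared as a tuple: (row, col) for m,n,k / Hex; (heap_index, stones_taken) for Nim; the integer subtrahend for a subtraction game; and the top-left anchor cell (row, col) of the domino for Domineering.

PV length from [(3,1)]: 3 plies

p1 O@[(3,1)]: h0:-1[(2,1)]-1 h0:-2[(1,1)]+1* h0:-3[(0,1)]-1 h1:-1[(3,0)]-1
p2 X@[(1,1)]: h0:-1[(0,1)]-1* h1:-1[(1,0)]-1
p3 O@[(0,1)]: h1:-1[(0,0)]+1*
p4 X@[(0,0)] terminal -1; root [(3,1)] d6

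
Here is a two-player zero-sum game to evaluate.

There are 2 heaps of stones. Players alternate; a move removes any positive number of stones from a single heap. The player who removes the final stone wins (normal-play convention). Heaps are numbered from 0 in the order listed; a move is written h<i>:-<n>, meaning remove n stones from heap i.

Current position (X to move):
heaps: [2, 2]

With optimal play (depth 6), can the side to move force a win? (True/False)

X winning at [(2,2)]: False

p1 X@[(2,2)]: h0:-1[(1,2)]-1* h0:-2[(0,2)]-1 h1:-1[(2,1)]-1 h1:-2[(2,0)]-1
p2 O@[(1,2)]: h0:-1[(0,2)]-1 h1:-1[(1,1)]+1* h1:-2[(1,0)]-1
p3 X@[(1,1)]: h0:-1[(0,1)]-1* h1:-1[(1,0)]-1
p4 O@[(0,1)]: h1:-1[(0,0)]+1*
p5 X@[(0,0)] terminal -1; root [(2,2)] d6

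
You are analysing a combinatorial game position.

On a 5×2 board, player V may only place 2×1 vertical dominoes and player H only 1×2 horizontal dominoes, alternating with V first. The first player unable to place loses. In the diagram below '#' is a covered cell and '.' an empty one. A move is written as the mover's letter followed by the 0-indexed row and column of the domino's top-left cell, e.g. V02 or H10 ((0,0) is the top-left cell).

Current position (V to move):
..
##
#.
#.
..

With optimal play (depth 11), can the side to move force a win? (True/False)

[../##/#./#./..] V move#1: V21:-1/../##/##/##/..*, V31:-1/../##/#./##/.#
[../##/##/##/..] H move#2: H00:+1/##/##/##/##/..*, H40:+1/../##/##/##/##
[##/##/##/##/..] end (terminal -1, V#3); searched ../##/#./#./.. to 11

V winning at [../##/#./#./..]: False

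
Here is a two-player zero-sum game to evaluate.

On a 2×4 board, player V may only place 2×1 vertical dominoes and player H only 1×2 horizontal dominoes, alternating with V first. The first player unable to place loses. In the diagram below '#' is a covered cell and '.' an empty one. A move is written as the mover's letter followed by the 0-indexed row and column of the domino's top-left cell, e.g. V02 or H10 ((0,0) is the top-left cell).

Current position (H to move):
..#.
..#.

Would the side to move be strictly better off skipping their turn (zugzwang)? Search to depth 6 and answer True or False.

zugzwang(..#./..#., H) = False

ply 1, H at ..#./..#. | H00=+1→###./..#.*; H10=+1→..#./###.
ply 2, V at ###./..#. | V03=-1→####/..##*
ply 3, H at ####/..## | H10=+1→####/####*
ply 4: ####/#### is terminal -1 (V); from ..#./..#. depth 6
if H skipped the turn, V would face:
~ ply 1, V at ..#./..#. | V00=+1→#.#./#.#.*; V01=+1→.##./.##.; V03=-1→..##/..##
~ ply 2: #.#./#.#. is terminal -1 (H); from ..#./..#. depth 6
compare (H): move=+1 vs pass=-1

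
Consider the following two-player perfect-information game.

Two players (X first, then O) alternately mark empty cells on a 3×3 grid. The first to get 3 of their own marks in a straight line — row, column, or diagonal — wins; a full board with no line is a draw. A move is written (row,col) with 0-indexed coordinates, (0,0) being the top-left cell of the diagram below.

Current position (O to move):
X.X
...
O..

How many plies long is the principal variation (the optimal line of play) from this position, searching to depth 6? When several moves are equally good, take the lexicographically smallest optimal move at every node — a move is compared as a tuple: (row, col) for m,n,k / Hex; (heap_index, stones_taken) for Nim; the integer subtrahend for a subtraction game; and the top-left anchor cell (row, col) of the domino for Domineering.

p1 O@[X.X/.../O..]: (0,1)[XOX/.../O..]-1* (1,0)[X.X/O../O..]-1 (1,1)[X.X/.O./O..]-1 (1,2)[X.X/..O/O..]-1 (2,1)[X.X/.../OO.]-1 (2,2)[X.X/.../O.O]-1
p2 X@[XOX/.../O..]: (1,0)[XOX/X../O..]-1 (1,1)[XOX/.X./O..]+0 (1,2)[XOX/..X/O..]+0 (2,1)[XOX/.../OX.]+0 (2,2)[XOX/.../O.X]+1*
p3 O@[XOX/.../O.X]: (1,0)[XOX/O../O.X]-1* (1,1)[XOX/.O./O.X]-1 (1,2)[XOX/..O/O.X]-1 (2,1)[XOX/.../OOX]-1
p4 X@[XOX/O../O.X]: (1,1)[XOX/OX./O.X]+1* (1,2)[XOX/O.X/O.X]+1 (2,1)[XOX/O../OXX]+1
p5 O@[XOX/OX./O.X] terminal -1; root [X.X/.../O..] d6

PV length from [X.X/.../O..]: 4 plies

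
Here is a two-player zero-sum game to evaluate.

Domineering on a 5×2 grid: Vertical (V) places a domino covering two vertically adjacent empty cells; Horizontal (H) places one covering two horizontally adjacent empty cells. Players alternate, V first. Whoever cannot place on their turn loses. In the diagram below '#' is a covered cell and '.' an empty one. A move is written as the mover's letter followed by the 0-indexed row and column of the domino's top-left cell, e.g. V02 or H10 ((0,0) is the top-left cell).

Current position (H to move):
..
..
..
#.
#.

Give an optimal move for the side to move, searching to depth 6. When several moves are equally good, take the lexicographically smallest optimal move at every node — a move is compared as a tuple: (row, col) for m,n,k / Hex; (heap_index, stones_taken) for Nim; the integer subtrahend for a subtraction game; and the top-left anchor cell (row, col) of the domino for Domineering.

H's best at [../../../#./#.]: H10

[../../../#./#.] H move#1: H00:-1/##/../../#./#., H10:+1/../##/../#./#.*, H20:-1/../../##/#./#.
[../##/../#./#.] V move#2: V21:-1/../##/.#/##/#.*, V31:-1/../##/../##/##
[../##/.#/##/#.] H move#3: H00:+1/##/##/.#/##/#.*
[##/##/.#/##/#.] end (terminal -1, V#4); searched ../../../#./#. to 6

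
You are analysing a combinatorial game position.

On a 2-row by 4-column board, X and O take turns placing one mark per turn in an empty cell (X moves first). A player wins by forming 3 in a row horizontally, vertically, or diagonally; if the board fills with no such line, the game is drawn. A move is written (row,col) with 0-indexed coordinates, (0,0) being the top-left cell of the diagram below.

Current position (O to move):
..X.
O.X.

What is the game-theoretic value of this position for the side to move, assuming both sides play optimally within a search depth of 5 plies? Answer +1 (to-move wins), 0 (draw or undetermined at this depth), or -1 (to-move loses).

[..X./O.X.] O move#1: (0,0):+0/O.X./O.X.*, (0,1):+0/.OX./O.X., (0,3):+0/..XO/O.X., (1,1):-1/..X./OOX., (1,3):-1/..X./O.XO
[O.X./O.X.] X move#2: (0,1):+0/OXX./O.X.*, (0,3):+0/O.XX/O.X., (1,1):+0/O.X./OXX., (1,3):+0/O.X./O.XX
[OXX./O.X.] O move#3: (0,3):+0/OXXO/O.X.*, (1,1):-1/OXX./OOX., (1,3):-1/OXX./O.XO
[OXXO/O.X.] X move#4: (1,1):+0/OXXO/OXX.*, (1,3):+0/OXXO/O.XX
[OXXO/OXX.] O move#5: (1,3):+0/OXXO/OXXO*
[OXXO/OXXO] end (terminal +0, X#6); searched ..X./O.X. to 5

value(..X./O.X., O) = 0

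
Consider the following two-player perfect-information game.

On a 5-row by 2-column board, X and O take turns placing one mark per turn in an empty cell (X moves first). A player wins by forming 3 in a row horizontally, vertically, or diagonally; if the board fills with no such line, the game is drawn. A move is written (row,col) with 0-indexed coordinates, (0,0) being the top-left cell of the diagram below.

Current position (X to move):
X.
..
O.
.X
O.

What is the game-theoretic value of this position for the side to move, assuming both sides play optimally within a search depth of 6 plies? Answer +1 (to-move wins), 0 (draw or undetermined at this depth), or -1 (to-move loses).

value(X./../O./.X/O., X) = 0

ply 1, X at X./../O./.X/O. | (0,1)=-1→XX/../O./.X/O.; (1,0)=-1→X./X./O./.X/O.; (1,1)=-1→X./.X/O./.X/O.; (2,1)=-1→X./../OX/.X/O.; (3,0)=+0→X./../O./XX/O.*; (4,1)=-1→X./../O./.X/OX
ply 2, O at X./../O./XX/O. | (0,1)=-1→XO/../O./XX/O.; (1,0)=-1→X./O./O./XX/O.; (1,1)=+0→X./.O/O./XX/O.*; (2,1)=+0→X./../OO/XX/O.; (4,1)=+0→X./../O./XX/OO
ply 3, X at X./.O/O./XX/O. | (0,1)=+0→XX/.O/O./XX/O.*; (1,0)=+0→X./XO/O./XX/O.; (2,1)=+0→X./.O/OX/XX/O.; (4,1)=+0→X./.O/O./XX/OX
ply 4, O at XX/.O/O./XX/O. | (1,0)=+0→XX/OO/O./XX/O.*; (2,1)=+0→XX/.O/OO/XX/O.; (4,1)=+0→XX/.O/O./XX/OO
ply 5, X at XX/OO/O./XX/O. | (2,1)=+0→XX/OO/OX/XX/O.*; (4,1)=+0→XX/OO/O./XX/OX
ply 6, O at XX/OO/OX/XX/O. | (4,1)=+0→XX/OO/OX/XX/OO*
ply 7: XX/OO/OX/XX/OO is terminal +0 (X); from X./../O./.X/O. depth 6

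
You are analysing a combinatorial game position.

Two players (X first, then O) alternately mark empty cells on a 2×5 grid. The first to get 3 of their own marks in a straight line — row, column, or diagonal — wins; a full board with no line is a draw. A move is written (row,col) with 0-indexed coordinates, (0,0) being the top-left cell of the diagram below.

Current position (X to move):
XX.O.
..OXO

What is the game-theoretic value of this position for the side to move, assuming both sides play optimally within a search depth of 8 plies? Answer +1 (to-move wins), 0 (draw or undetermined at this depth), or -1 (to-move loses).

[XX.O./..OXO] X move#1: (0,2):+1/XXXO./..OXO*, (0,4):+0/XX.OX/..OXO, (1,0):+0/XX.O./X.OXO, (1,1):+0/XX.O./.XOXO
[XXXO./..OXO] end (terminal -1, O#2); searched XX.O./..OXO to 8

value(XX.O./..OXO, X) = +1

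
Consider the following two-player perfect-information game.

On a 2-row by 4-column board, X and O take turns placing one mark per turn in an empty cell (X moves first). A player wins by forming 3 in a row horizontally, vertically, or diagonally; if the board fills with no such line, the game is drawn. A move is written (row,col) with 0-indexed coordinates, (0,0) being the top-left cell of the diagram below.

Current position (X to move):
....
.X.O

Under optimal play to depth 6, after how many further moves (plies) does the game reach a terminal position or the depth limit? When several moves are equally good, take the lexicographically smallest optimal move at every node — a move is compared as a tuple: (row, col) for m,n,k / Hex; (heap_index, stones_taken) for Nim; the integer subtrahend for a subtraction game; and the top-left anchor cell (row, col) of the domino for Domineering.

PV length from [..../.X.O]: 6 plies

[..../.X.O] X move#1: (0,0):+0/X.../.X.O*, (0,1):+0/.X../.X.O, (0,2):+0/..X./.X.O, (0,3):+0/...X/.X.O, (1,0):+0/..../XX.O, (1,2):+0/..../.XXO
[X.../.X.O] O move#2: (0,1):+0/XO../.X.O*, (0,2):+0/X.O./.X.O, (0,3):+0/X..O/.X.O, (1,0):+0/X.../OX.O, (1,2):+0/X.../.XOO
[XO../.X.O] X move#3: (0,2):+0/XOX./.X.O*, (0,3):+0/XO.X/.X.O, (1,0):+0/XO../XX.O, (1,2):+0/XO../.XXO
[XOX./.X.O] O move#4: (0,3):+0/XOXO/.X.O*, (1,0):+0/XOX./OX.O, (1,2):+0/XOX./.XOO
[XOXO/.X.O] X move#5: (1,0):+0/XOXO/XX.O*, (1,2):+0/XOXO/.XXO
[XOXO/XX.O] O move#6: (1,2):+0/XOXO/XXOO*
[XOXO/XXOO] end (terminal +0, X#7); searched ..../.X.O to 6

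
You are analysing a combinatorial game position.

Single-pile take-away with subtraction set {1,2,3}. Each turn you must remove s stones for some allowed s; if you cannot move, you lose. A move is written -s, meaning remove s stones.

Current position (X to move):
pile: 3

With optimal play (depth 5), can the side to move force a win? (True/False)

X winning at [3]: True

ply 1, X at 3 | -1=-1→2; -2=-1→1; -3=+1→0*
ply 2: 0 is terminal -1 (O); from 3 depth 5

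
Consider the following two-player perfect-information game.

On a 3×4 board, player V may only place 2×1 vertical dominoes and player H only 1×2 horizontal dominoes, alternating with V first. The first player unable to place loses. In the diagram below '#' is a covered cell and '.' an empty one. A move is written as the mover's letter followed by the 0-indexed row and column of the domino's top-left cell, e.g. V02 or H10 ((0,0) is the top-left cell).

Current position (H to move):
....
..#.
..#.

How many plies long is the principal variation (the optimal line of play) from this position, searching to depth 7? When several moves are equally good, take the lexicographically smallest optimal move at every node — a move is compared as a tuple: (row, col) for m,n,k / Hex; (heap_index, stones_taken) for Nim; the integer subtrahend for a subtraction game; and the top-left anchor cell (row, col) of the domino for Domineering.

PV length from [..../..#./..#.]: 3 plies

ply 1, H at ..../..#./..#. | H00=-1→##../..#./..#.; H01=-1→.##./..#./..#.; H02=-1→..##/..#./..#.; H10=+1→..../###./..#.*; H20=-1→..../..#./###.
ply 2, V at ..../###./..#. | V03=-1→...#/####/..#.*; V13=-1→..../####/..##
ply 3, H at ...#/####/..#. | H00=+1→##.#/####/..#.*; H01=+1→.###/####/..#.; H20=+1→...#/####/###.
ply 4: ##.#/####/..#. is terminal -1 (V); from ..../..#./..#. depth 7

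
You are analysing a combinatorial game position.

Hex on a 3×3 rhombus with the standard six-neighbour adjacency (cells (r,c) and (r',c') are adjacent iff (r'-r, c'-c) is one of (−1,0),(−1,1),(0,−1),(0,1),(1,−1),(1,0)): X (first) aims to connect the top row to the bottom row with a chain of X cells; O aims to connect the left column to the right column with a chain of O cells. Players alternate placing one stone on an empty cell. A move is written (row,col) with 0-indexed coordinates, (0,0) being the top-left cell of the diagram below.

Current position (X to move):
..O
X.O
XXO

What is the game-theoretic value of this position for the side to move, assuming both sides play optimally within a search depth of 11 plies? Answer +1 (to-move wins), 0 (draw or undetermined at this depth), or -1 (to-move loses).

value(..O/X.O/XXO, X) = +1

p1 X@[..O/X.O/XXO]: (0,0)[X.O/X.O/XXO]+1* (0,1)[.XO/X.O/XXO]+1 (1,1)[..O/XXO/XXO]+1
p2 O@[X.O/X.O/XXO] terminal -1; root [..O/X.O/XXO] d11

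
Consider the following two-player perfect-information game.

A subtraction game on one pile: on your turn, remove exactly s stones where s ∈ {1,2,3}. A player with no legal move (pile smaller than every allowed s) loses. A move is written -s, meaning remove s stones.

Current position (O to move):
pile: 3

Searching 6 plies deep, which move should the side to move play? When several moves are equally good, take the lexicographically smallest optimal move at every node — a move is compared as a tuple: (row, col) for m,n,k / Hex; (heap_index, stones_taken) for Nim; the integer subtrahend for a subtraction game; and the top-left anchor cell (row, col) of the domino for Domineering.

O's best at [3]: -3

ply 1, O at 3 | -1=-1→2; -2=-1→1; -3=+1→0*
ply 2: 0 is terminal -1 (X); from 3 depth 6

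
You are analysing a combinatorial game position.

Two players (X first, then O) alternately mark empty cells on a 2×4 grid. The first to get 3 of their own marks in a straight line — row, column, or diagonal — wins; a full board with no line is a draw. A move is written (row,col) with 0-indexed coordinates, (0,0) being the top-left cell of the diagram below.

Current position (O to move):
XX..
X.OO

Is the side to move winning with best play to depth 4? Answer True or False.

p1 O@[XX../X.OO]: (0,2)[XXO./X.OO]+0 (0,3)[XX.O/X.OO]-1 (1,1)[XX../XOOO]+1*
p2 X@[XX../XOOO] terminal -1; root [XX../X.OO] d4

O winning at [XX../X.OO]: True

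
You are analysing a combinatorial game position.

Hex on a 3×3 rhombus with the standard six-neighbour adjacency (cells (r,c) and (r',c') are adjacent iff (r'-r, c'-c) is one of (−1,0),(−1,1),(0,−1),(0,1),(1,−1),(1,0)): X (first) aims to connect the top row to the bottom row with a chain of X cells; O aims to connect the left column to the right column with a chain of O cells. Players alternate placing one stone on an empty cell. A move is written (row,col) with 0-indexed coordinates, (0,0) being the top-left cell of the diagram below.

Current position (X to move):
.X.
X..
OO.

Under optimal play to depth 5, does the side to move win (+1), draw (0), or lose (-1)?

value(.X./X../OO., X) = -1

[.X./X../OO.] X move#1: (0,0):-1/XX./X../OO.*, (0,2):-1/.XX/X../OO., (1,1):-1/.X./XX./OO., (1,2):-1/.X./X.X/OO., (2,2):-1/.X./X../OOX
[XX./X../OO.] O move#2: (0,2):+1/XXO/X../OO.*, (1,1):+1/XX./XO./OO., (1,2):+1/XX./X.O/OO., (2,2):+1/XX./X../OOO
[XXO/X../OO.] X move#3: (1,1):-1/XXO/XX./OO.*, (1,2):-1/XXO/X.X/OO., (2,2):-1/XXO/X../OOX
[XXO/XX./OO.] O move#4: (1,2):+1/XXO/XXO/OO.*, (2,2):+1/XXO/XX./OOO
[XXO/XXO/OO.] end (terminal -1, X#5); searched .X./X../OO. to 5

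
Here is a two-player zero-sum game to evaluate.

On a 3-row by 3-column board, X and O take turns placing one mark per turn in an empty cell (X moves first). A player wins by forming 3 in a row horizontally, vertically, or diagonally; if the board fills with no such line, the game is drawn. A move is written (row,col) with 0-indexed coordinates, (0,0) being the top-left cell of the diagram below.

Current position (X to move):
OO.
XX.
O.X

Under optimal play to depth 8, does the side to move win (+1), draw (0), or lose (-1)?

value(OO./XX./O.X, X) = +1

[OO./XX./O.X] X move#1: (0,2):+0/OOX/XX./O.X, (1,2):+1/OO./XXX/O.X*, (2,1):-1/OO./XX./OXX
[OO./XXX/O.X] end (terminal -1, O#2); searched OO./XX./O.X to 8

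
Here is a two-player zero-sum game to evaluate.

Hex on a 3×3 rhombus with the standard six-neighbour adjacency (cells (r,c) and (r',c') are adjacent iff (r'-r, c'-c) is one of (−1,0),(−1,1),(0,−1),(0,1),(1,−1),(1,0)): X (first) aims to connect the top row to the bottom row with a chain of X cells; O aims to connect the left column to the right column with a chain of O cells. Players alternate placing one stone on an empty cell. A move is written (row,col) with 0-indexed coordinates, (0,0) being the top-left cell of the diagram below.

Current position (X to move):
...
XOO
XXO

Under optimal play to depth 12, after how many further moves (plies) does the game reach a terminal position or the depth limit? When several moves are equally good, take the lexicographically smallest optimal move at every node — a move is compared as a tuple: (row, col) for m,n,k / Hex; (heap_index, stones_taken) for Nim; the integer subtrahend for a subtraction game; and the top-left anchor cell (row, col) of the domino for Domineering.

PV length from [.../XOO/XXO]: 1 ply

p1 X@[.../XOO/XXO]: (0,0)[X../XOO/XXO]+1* (0,1)[.X./XOO/XXO]+1 (0,2)[..X/XOO/XXO]+1
p2 O@[X../XOO/XXO] terminal -1; root [.../XOO/XXO] d12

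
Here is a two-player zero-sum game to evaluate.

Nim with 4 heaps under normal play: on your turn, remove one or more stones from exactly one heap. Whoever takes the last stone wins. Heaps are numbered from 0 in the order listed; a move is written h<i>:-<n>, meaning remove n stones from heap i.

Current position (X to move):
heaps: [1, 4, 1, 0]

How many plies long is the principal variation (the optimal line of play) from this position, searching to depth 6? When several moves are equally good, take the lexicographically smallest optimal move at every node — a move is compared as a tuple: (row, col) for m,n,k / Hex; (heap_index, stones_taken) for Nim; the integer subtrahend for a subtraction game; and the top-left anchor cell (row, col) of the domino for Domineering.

PV length from [(1,4,1,0)]: 3 plies

p1 X@[(1,4,1,0)]: h0:-1[(0,4,1,0)]-1 h1:-1[(1,3,1,0)]-1 h1:-2[(1,2,1,0)]-1 h1:-3[(1,1,1,0)]-1 h1:-4[(1,0,1,0)]+1* h2:-1[(1,4,0,0)]-1
p2 O@[(1,0,1,0)]: h0:-1[(0,0,1,0)]-1* h2:-1[(1,0,0,0)]-1
p3 X@[(0,0,1,0)]: h2:-1[(0,0,0,0)]+1*
p4 O@[(0,0,0,0)] terminal -1; root [(1,4,1,0)] d6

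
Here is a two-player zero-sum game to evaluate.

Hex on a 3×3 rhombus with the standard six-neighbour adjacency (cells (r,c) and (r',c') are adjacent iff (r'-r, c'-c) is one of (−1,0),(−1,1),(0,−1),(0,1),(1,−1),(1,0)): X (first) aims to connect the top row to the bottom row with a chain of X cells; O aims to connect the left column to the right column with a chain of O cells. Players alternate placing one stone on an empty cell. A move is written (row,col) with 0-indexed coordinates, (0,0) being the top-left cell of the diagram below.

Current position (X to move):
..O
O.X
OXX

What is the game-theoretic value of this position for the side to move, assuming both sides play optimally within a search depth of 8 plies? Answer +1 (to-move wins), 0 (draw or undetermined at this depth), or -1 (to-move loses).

[..O/O.X/OXX] X move#1: (0,0):-1/X.O/O.X/OXX*, (0,1):-1/.XO/O.X/OXX, (1,1):-1/..O/OXX/OXX
[X.O/O.X/OXX] O move#2: (0,1):+1/XOO/O.X/OXX*, (1,1):+1/X.O/OOX/OXX
[XOO/O.X/OXX] end (terminal -1, X#3); searched ..O/O.X/OXX to 8

value(..O/O.X/OXX, X) = -1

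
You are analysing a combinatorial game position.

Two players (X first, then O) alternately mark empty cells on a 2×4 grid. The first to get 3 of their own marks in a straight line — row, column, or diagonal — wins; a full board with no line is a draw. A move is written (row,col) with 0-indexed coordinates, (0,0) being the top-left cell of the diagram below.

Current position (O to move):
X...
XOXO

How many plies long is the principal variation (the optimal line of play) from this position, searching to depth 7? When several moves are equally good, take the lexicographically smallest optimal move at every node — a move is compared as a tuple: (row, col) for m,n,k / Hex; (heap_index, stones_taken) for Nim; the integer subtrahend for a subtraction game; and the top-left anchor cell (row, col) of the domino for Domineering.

ply 1, O at X.../XOXO | (0,1)=+0→XO../XOXO*; (0,2)=+0→X.O./XOXO; (0,3)=+0→X..O/XOXO
ply 2, X at XO../XOXO | (0,2)=+0→XOX./XOXO*; (0,3)=+0→XO.X/XOXO
ply 3, O at XOX./XOXO | (0,3)=+0→XOXO/XOXO*
ply 4: XOXO/XOXO is terminal +0 (X); from X.../XOXO depth 7

PV length from [X.../XOXO]: 3 plies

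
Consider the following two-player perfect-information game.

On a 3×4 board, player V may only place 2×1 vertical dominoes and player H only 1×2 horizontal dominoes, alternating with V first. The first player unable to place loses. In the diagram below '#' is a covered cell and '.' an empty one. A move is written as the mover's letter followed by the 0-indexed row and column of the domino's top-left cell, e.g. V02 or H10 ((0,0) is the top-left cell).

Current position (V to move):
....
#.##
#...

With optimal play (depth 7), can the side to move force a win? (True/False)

V winning at [..../#.##/#...]: False

p1 V@[..../#.##/#...]: V01[.#../####/#...]-1* V11[..../####/##..]-1
p2 H@[.#../####/#...]: H02[.###/####/#...]+1* H21[.#../####/###.]+1 H22[.#../####/#.##]+1
p3 V@[.###/####/#...] terminal -1; root [..../#.##/#...] d7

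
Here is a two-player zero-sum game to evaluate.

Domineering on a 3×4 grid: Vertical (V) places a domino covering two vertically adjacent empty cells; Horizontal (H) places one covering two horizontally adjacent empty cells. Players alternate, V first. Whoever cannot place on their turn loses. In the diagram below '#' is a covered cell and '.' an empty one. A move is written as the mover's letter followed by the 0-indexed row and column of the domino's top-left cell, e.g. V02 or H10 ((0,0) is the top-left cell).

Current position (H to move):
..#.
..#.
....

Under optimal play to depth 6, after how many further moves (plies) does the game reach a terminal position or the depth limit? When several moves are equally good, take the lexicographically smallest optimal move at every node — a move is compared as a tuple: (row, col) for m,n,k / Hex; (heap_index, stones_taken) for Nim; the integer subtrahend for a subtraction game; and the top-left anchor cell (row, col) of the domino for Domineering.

ply 1, H at ..#./..#./.... | H00=-1→###./..#./....; H10=+1→..#./###./....*; H20=-1→..#./..#./##..; H21=-1→..#./..#./.##.; H22=-1→..#./..#./..##
ply 2, V at ..#./###./.... | V03=-1→..##/####/....*; V13=-1→..#./####/...#
ply 3, H at ..##/####/.... | H00=+1→####/####/....*; H20=+1→..##/####/##..; H21=+1→..##/####/.##.; H22=+1→..##/####/..##
ply 4: ####/####/.... is terminal -1 (V); from ..#./..#./.... depth 6

PV length from [..#./..#./....]: 3 plies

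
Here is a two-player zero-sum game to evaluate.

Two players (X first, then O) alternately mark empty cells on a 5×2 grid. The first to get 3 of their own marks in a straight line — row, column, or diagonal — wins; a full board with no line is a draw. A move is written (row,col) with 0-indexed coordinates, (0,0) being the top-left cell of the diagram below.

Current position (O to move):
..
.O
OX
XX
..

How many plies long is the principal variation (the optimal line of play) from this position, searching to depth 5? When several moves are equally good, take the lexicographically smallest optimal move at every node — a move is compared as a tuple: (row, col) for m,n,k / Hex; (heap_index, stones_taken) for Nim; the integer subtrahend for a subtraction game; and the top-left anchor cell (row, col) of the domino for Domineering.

p1 O@[../.O/OX/XX/..]: (0,0)[O./.O/OX/XX/..]-1 (0,1)[.O/.O/OX/XX/..]-1 (1,0)[../OO/OX/XX/..]-1 (4,0)[../.O/OX/XX/O.]-1 (4,1)[../.O/OX/XX/.O]+0*
p2 X@[../.O/OX/XX/.O]: (0,0)[X./.O/OX/XX/.O]+0* (0,1)[.X/.O/OX/XX/.O]+0 (1,0)[../XO/OX/XX/.O]+0 (4,0)[../.O/OX/XX/XO]+0
p3 O@[X./.O/OX/XX/.O]: (0,1)[XO/.O/OX/XX/.O]+0* (1,0)[X./OO/OX/XX/.O]+0 (4,0)[X./.O/OX/XX/OO]+0
p4 X@[XO/.O/OX/XX/.O]: (1,0)[XO/XO/OX/XX/.O]+0* (4,0)[XO/.O/OX/XX/XO]+0
p5 O@[XO/XO/OX/XX/.O]: (4,0)[XO/XO/OX/XX/OO]+0*
p6 X@[XO/XO/OX/XX/OO] terminal +0; root [../.O/OX/XX/..] d5

PV length from [../.O/OX/XX/..]: 5 plies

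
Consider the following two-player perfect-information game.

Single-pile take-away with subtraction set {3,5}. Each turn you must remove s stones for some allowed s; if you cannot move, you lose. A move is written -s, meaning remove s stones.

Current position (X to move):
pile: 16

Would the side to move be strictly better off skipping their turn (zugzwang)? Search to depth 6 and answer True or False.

zugzwang(16, X) = True

p1 X@[16]: -3[13]-1* -5[11]-1
p2 O@[13]: -3[10]+1* -5[8]+1
p3 X@[10]: -3[7]-1* -5[5]-1
p4 O@[7]: -3[4]-1 -5[2]+1*
p5 X@[2] terminal -1; root [16] d6
pass branch (O moves first from the same position):
  | p1 O@[16]: -3[13]-1* -5[11]-1
  | p2 X@[13]: -3[10]+1* -5[8]+1
  | p3 O@[10]: -3[7]-1* -5[5]-1
  | p4 X@[7]: -3[4]-1 -5[2]+1*
  | p5 O@[2] terminal -1; root [16] d6
X moving scores -1; X passing scores +1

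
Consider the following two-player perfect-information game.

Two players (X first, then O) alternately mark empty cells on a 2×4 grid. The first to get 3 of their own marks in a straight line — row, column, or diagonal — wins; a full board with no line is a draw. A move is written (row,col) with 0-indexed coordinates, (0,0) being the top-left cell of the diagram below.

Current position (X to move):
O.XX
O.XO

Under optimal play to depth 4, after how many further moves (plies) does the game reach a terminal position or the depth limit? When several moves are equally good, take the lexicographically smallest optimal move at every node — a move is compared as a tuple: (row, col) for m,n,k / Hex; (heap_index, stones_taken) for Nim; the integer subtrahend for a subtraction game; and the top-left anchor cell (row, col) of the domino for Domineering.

[O.XX/O.XO] X move#1: (0,1):+1/OXXX/O.XO*, (1,1):+0/O.XX/OXXO
[OXXX/O.XO] end (terminal -1, O#2); searched O.XX/O.XO to 4

PV length from [O.XX/O.XO]: 1 ply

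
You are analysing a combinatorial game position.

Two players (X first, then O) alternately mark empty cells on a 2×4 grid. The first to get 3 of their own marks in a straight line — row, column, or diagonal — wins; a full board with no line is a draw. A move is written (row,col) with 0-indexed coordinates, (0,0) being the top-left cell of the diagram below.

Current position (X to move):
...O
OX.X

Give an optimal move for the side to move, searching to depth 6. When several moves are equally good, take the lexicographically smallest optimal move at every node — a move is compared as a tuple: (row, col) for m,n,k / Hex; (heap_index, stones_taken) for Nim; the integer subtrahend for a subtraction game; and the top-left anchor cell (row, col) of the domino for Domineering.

p1 X@[...O/OX.X]: (0,0)[X..O/OX.X]+0 (0,1)[.X.O/OX.X]+0 (0,2)[..XO/OX.X]+0 (1,2)[...O/OXXX]+1*
p2 O@[...O/OXXX] terminal -1; root [...O/OX.X] d6

X's best at [...O/OX.X]: (1,2)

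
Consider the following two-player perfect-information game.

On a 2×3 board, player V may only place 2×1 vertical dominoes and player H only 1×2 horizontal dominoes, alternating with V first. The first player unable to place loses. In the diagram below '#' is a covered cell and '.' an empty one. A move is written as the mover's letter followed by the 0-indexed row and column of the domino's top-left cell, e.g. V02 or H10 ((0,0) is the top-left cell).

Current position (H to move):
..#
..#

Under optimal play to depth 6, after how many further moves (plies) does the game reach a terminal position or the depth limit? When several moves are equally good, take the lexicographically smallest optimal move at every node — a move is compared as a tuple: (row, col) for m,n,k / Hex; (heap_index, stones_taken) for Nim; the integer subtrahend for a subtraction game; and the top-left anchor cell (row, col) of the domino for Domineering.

PV length from [..#/..#]: 1 ply

ply 1, H at ..#/..# | H00=+1→###/..#*; H10=+1→..#/###
ply 2: ###/..# is terminal -1 (V); from ..#/..# depth 6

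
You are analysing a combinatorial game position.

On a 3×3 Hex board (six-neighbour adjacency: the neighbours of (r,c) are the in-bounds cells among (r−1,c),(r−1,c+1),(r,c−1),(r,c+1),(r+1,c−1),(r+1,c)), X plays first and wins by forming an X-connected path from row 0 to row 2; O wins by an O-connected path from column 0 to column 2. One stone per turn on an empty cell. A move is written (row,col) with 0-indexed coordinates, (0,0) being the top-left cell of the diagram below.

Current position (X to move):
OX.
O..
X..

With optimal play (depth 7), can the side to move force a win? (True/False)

[OX./O../X..] X move#1: (0,2):+1/OXX/O../X..*, (1,1):+1/OX./OX./X.., (1,2):+1/OX./O.X/X.., (2,1):-1/OX./O../XX., (2,2):-1/OX./O../X.X
[OXX/O../X..] O move#2: (1,1):-1/OXX/OO./X..*, (1,2):-1/OXX/O.O/X.., (2,1):-1/OXX/O../XO., (2,2):-1/OXX/O../X.O
[OXX/OO./X..] X move#3: (1,2):+1/OXX/OOX/X..*, (2,1):-1/OXX/OO./XX., (2,2):-1/OXX/OO./X.X
[OXX/OOX/X..] O move#4: (2,1):-1/OXX/OOX/XO.*, (2,2):-1/OXX/OOX/X.O
[OXX/OOX/XO.] X move#5: (2,2):+1/OXX/OOX/XOX*
[OXX/OOX/XOX] end (terminal -1, O#6); searched OX./O../X.. to 7

X winning at [OX./O../X..]: True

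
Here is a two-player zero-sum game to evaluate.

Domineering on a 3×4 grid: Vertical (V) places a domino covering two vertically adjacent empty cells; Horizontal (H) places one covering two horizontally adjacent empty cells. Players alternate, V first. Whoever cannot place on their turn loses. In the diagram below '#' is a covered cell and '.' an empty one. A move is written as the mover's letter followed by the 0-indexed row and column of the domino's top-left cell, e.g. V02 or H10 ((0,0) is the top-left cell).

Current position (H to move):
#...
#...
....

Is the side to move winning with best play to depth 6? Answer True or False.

[#.../#.../....] H move#1: H01:-1/###./#.../...., H02:-1/#.##/#.../...., H11:+1/#.../###./....*, H12:+1/#.../#.##/...., H20:-1/#.../#.../##.., H21:-1/#.../#.../.##., H22:-1/#.../#.../..##
[#.../###./....] V move#2: V03:-1/#..#/####/....*, V13:-1/#.../####/...#
[#..#/####/....] H move#3: H01:+1/####/####/....*, H20:+1/#..#/####/##.., H21:+1/#..#/####/.##., H22:+1/#..#/####/..##
[####/####/....] end (terminal -1, V#4); searched #.../#.../.... to 6

H winning at [#.../#.../....]: True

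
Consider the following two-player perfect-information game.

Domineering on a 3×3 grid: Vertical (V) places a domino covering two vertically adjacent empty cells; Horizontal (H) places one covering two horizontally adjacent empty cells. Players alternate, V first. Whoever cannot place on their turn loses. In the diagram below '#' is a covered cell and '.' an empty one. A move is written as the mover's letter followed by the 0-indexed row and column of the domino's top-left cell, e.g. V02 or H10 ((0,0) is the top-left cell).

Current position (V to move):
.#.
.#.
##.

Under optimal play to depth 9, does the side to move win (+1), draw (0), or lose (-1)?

value(.#./.#./##., V) = +1

ply 1, V at .#./.#./##. | V00=+1→##./##./##.*; V02=+1→.##/.##/##.; V12=+1→.#./.##/###
ply 2: ##./##./##. is terminal -1 (H); from .#./.#./##. depth 9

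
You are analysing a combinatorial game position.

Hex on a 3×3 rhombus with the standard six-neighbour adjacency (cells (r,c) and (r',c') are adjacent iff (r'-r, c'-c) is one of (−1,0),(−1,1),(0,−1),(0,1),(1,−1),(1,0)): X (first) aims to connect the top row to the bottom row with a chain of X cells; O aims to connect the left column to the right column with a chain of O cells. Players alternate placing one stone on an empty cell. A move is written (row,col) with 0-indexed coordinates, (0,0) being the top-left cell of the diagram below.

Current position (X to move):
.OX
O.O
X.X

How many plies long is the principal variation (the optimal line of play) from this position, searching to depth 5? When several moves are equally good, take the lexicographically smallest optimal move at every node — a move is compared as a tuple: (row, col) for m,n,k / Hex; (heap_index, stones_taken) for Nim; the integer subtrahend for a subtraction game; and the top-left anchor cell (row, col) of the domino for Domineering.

p1 X@[.OX/O.O/X.X]: (0,0)[XOX/O.O/X.X]-1 (1,1)[.OX/OXO/X.X]+1* (2,1)[.OX/O.O/XXX]-1
p2 O@[.OX/OXO/X.X] terminal -1; root [.OX/O.O/X.X] d5

PV length from [.OX/O.O/X.X]: 1 ply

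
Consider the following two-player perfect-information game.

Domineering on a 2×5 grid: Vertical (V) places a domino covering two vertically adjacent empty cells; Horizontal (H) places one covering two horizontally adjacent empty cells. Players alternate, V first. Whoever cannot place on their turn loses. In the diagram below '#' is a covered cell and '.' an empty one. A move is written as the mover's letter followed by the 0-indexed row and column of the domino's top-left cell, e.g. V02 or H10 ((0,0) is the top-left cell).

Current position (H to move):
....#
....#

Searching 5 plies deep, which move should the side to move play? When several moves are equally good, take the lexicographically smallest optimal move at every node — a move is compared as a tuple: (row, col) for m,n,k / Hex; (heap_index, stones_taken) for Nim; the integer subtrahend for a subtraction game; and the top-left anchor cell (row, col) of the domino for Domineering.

H's best at [....#/....#]: H01

ply 1, H at ....#/....# | H00=-1→##..#/....#; H01=+1→.##.#/....#*; H02=-1→..###/....#; H10=-1→....#/##..#; H11=+1→....#/.##.#; H12=-1→....#/..###
ply 2, V at .##.#/....# | V00=-1→###.#/#...#*; V03=-1→.####/...##
ply 3, H at ###.#/#...# | H11=-1→###.#/###.#; H12=+1→###.#/#.###*
ply 4: ###.#/#.### is terminal -1 (V); from ....#/....# depth 5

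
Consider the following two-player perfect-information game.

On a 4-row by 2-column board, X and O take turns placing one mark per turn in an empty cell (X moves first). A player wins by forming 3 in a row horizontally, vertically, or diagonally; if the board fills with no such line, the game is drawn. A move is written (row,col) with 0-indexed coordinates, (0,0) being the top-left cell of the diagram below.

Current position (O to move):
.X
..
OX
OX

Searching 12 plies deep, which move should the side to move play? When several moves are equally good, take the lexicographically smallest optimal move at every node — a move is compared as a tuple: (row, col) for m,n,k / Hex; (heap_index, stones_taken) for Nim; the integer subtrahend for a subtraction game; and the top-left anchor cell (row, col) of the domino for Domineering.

p1 O@[.X/../OX/OX]: (0,0)[OX/../OX/OX]-1 (1,0)[.X/O./OX/OX]+1* (1,1)[.X/.O/OX/OX]+0
p2 X@[.X/O./OX/OX] terminal -1; root [.X/../OX/OX] d12

O's best at [.X/../OX/OX]: (1,0)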